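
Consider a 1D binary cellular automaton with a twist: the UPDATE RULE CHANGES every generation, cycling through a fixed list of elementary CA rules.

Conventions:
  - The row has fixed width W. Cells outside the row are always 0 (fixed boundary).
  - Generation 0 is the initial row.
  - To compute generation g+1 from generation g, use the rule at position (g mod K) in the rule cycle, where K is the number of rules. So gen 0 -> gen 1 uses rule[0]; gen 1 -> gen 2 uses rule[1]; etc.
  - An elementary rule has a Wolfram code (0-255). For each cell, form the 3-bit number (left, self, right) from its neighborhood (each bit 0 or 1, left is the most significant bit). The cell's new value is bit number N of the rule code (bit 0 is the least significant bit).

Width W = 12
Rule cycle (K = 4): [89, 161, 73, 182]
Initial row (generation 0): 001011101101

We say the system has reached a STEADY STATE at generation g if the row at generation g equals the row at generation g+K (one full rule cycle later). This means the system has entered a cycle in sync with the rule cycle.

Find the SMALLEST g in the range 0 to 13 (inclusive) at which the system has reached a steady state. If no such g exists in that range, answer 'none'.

Answer: none

Derivation:
Gen 0: 001011101101
Gen 1 (rule 89): 100010101100
Gen 2 (rule 161): 001001010001
Gen 3 (rule 73): 100000000100
Gen 4 (rule 182): 110000001110
Gen 5 (rule 89): 111111101011
Gen 6 (rule 161): 011111010100
Gen 7 (rule 73): 010001000001
Gen 8 (rule 182): 111011100011
Gen 9 (rule 89): 101010111011
Gen 10 (rule 161): 010101010100
Gen 11 (rule 73): 000000000001
Gen 12 (rule 182): 000000000011
Gen 13 (rule 89): 111111111011
Gen 14 (rule 161): 011111110100
Gen 15 (rule 73): 010000010001
Gen 16 (rule 182): 111000111011
Gen 17 (rule 89): 101110101011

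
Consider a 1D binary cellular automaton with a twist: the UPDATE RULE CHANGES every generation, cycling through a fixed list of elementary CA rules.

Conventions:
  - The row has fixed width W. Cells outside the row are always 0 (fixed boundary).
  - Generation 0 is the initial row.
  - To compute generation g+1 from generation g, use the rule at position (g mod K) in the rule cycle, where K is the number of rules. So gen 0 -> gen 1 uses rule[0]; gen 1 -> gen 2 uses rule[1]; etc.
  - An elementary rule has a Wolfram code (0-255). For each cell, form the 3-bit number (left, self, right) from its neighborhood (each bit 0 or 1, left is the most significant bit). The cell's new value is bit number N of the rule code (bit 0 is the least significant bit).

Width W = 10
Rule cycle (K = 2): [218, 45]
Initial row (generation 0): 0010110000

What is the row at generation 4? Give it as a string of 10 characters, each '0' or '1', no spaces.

Gen 0: 0010110000
Gen 1 (rule 218): 0100111000
Gen 2 (rule 45): 0100100011
Gen 3 (rule 218): 1011010111
Gen 4 (rule 45): 1110111100

Answer: 1110111100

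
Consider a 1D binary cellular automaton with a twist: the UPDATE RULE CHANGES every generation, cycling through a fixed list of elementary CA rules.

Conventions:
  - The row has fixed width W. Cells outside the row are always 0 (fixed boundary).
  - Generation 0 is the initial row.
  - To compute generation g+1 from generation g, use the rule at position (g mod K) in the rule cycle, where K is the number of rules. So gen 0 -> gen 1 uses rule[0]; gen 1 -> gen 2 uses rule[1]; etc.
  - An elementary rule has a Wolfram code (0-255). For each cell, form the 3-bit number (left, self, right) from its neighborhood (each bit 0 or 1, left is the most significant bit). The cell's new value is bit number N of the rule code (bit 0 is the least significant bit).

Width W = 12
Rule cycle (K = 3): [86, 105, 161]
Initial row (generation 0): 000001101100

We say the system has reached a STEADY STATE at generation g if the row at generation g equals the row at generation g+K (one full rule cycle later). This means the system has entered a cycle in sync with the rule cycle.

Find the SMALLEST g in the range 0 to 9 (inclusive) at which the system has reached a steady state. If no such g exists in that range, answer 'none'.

Answer: 6

Derivation:
Gen 0: 000001101100
Gen 1 (rule 86): 000010100110
Gen 2 (rule 105): 111001000110
Gen 3 (rule 161): 010000010000
Gen 4 (rule 86): 111000111000
Gen 5 (rule 105): 101010101011
Gen 6 (rule 161): 010101010100
Gen 7 (rule 86): 110101010110
Gen 8 (rule 105): 111010101110
Gen 9 (rule 161): 010101010100
Gen 10 (rule 86): 110101010110
Gen 11 (rule 105): 111010101110
Gen 12 (rule 161): 010101010100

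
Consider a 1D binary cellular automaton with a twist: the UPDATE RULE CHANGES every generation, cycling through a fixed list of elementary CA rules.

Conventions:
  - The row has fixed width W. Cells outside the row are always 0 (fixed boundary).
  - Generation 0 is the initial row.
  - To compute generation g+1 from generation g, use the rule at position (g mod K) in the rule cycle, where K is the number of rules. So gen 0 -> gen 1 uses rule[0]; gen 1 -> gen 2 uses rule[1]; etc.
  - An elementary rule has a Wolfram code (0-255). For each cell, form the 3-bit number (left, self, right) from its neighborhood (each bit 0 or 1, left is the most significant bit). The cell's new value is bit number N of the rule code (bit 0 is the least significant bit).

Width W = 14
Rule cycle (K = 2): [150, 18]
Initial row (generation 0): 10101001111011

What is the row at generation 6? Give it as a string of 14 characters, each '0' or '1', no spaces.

Gen 0: 10101001111011
Gen 1 (rule 150): 10101110110000
Gen 2 (rule 18): 00000000001000
Gen 3 (rule 150): 00000000011100
Gen 4 (rule 18): 00000000100010
Gen 5 (rule 150): 00000001110111
Gen 6 (rule 18): 00000010000000

Answer: 00000010000000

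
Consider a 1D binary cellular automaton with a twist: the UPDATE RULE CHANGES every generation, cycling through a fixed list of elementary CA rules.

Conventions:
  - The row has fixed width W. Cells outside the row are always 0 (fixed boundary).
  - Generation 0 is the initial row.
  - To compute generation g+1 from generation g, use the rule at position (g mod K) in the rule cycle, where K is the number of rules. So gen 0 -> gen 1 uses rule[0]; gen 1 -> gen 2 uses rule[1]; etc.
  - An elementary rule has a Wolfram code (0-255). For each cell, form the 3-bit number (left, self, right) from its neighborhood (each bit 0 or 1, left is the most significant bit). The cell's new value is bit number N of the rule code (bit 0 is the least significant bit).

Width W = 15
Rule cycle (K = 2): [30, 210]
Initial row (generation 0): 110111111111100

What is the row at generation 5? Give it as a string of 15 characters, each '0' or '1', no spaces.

Gen 0: 110111111111100
Gen 1 (rule 30): 100100000000010
Gen 2 (rule 210): 011010000000101
Gen 3 (rule 30): 110011000001101
Gen 4 (rule 210): 011101100010100
Gen 5 (rule 30): 110001010110110

Answer: 110001010110110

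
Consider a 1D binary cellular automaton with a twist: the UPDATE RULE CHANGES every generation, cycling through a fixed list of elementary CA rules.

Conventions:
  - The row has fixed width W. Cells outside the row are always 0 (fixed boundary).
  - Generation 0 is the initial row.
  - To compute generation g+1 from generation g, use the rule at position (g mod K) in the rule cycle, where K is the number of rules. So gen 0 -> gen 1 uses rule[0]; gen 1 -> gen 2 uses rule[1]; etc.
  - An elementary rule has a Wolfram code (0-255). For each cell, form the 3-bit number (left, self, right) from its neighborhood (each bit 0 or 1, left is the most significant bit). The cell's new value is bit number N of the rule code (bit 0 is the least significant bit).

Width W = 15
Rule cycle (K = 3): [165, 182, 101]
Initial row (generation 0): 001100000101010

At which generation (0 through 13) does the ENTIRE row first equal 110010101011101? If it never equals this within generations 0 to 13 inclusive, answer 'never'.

Gen 0: 001100000101010
Gen 1 (rule 165): 100001110111110
Gen 2 (rule 182): 110010101011101
Gen 3 (rule 101): 010011111100111
Gen 4 (rule 165): 010001111000010
Gen 5 (rule 182): 111010110100111
Gen 6 (rule 101): 001111011100001
Gen 7 (rule 165): 100110101001101
Gen 8 (rule 182): 111001111110011
Gen 9 (rule 101): 001000000010001
Gen 10 (rule 165): 101011111010101
Gen 11 (rule 182): 111101110111111
Gen 12 (rule 101): 000110011000001
Gen 13 (rule 165): 110000000011101

Answer: 2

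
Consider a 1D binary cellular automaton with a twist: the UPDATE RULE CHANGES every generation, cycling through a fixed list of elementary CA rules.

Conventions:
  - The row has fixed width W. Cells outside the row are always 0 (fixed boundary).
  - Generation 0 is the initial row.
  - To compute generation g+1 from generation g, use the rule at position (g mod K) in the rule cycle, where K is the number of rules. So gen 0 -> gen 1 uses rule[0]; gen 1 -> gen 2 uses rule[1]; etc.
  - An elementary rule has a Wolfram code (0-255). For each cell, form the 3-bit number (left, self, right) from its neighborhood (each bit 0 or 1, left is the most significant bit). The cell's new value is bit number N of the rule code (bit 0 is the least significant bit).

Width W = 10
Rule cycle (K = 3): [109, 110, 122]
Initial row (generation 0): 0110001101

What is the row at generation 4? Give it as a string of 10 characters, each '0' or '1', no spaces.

Answer: 1011101010

Derivation:
Gen 0: 0110001101
Gen 1 (rule 109): 0110101111
Gen 2 (rule 110): 1111111001
Gen 3 (rule 122): 1000001110
Gen 4 (rule 109): 1011101010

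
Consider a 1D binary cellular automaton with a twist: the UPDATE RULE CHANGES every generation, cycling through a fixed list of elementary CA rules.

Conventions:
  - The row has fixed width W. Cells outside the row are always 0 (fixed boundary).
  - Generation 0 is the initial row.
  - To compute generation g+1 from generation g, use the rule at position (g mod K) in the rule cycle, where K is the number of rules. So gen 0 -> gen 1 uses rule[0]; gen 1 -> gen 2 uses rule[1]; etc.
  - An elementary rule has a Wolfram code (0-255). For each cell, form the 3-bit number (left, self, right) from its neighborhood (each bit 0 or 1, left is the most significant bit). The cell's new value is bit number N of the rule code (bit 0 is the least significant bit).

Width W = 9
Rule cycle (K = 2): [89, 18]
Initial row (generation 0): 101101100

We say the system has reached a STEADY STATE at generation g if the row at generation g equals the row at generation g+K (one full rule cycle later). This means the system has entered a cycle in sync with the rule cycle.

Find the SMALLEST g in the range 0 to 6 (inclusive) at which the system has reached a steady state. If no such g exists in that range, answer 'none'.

Answer: 2

Derivation:
Gen 0: 101101100
Gen 1 (rule 89): 001101111
Gen 2 (rule 18): 010000000
Gen 3 (rule 89): 001111111
Gen 4 (rule 18): 010000000
Gen 5 (rule 89): 001111111
Gen 6 (rule 18): 010000000
Gen 7 (rule 89): 001111111
Gen 8 (rule 18): 010000000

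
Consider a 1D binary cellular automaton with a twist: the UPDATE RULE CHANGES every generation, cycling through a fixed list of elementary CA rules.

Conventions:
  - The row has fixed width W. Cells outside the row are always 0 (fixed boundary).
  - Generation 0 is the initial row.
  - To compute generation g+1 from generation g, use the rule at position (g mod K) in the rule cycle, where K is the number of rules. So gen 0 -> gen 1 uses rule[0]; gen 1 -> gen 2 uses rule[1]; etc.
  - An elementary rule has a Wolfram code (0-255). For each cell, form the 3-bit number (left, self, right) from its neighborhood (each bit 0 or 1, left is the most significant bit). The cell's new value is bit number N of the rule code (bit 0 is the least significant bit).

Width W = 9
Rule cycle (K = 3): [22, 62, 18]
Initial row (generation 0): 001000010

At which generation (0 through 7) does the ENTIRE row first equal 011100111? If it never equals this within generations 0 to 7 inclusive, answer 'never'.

Answer: 1

Derivation:
Gen 0: 001000010
Gen 1 (rule 22): 011100111
Gen 2 (rule 62): 110011100
Gen 3 (rule 18): 001100010
Gen 4 (rule 22): 010010111
Gen 5 (rule 62): 111111100
Gen 6 (rule 18): 000000010
Gen 7 (rule 22): 000000111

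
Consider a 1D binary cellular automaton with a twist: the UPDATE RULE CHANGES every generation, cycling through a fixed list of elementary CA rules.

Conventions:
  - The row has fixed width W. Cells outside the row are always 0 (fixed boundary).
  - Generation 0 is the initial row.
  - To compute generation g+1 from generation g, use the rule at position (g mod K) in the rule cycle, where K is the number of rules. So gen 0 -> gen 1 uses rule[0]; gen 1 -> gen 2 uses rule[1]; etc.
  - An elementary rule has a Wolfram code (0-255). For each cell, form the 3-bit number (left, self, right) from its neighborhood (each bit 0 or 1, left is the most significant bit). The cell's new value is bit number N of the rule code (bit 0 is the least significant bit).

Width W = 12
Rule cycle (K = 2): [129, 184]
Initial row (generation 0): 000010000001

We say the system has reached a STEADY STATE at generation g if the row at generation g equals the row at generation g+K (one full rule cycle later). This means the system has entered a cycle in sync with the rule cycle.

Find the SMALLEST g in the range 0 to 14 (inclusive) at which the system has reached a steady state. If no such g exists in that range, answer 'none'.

Gen 0: 000010000001
Gen 1 (rule 129): 111000111100
Gen 2 (rule 184): 110100111010
Gen 3 (rule 129): 000000010000
Gen 4 (rule 184): 000000001000
Gen 5 (rule 129): 111111100011
Gen 6 (rule 184): 111111010010
Gen 7 (rule 129): 011110000000
Gen 8 (rule 184): 011101000000
Gen 9 (rule 129): 001000011111
Gen 10 (rule 184): 000100011110
Gen 11 (rule 129): 110001001100
Gen 12 (rule 184): 101000101010
Gen 13 (rule 129): 000010000000
Gen 14 (rule 184): 000001000000
Gen 15 (rule 129): 111100011111
Gen 16 (rule 184): 111010011110

Answer: none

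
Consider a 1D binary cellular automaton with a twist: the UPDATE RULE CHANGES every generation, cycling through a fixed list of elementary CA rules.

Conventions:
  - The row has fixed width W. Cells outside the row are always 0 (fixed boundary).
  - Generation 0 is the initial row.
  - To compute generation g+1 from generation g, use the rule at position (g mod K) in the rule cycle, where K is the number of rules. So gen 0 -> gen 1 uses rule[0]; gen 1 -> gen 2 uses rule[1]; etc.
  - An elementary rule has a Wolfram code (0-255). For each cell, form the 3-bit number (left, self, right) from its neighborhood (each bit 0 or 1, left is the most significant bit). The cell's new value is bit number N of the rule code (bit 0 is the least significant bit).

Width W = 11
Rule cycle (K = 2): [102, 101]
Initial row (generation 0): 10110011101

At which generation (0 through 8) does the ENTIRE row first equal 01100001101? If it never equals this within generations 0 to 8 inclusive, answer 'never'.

Answer: 6

Derivation:
Gen 0: 10110011101
Gen 1 (rule 102): 11010100111
Gen 2 (rule 101): 01111100001
Gen 3 (rule 102): 10000100011
Gen 4 (rule 101): 10110101001
Gen 5 (rule 102): 11011111011
Gen 6 (rule 101): 01100001101
Gen 7 (rule 102): 10100010111
Gen 8 (rule 101): 11101011001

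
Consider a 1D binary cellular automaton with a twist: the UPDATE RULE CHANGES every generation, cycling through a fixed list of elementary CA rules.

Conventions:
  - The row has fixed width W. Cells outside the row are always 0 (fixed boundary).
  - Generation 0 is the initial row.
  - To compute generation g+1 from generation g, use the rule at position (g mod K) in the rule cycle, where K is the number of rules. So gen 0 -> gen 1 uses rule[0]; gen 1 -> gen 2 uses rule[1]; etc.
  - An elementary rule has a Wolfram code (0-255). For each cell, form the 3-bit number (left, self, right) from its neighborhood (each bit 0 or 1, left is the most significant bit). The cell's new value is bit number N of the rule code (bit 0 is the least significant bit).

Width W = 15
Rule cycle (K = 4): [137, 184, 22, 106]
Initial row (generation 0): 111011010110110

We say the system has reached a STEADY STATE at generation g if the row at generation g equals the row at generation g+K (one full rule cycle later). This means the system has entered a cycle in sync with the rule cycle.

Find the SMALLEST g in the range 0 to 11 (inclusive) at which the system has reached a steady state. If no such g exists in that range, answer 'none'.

Gen 0: 111011010110110
Gen 1 (rule 137): 110010000100100
Gen 2 (rule 184): 101001000010010
Gen 3 (rule 22): 101111100111111
Gen 4 (rule 106): 011000101100001
Gen 5 (rule 137): 010010001001100
Gen 6 (rule 184): 001001000101010
Gen 7 (rule 22): 011111101101011
Gen 8 (rule 106): 110000111110111
Gen 9 (rule 137): 100110111100110
Gen 10 (rule 184): 010101111010101
Gen 11 (rule 22): 110100000010101
Gen 12 (rule 106): 111000000101010
Gen 13 (rule 137): 110011110000000
Gen 14 (rule 184): 101011101000000
Gen 15 (rule 22): 101000001100000

Answer: none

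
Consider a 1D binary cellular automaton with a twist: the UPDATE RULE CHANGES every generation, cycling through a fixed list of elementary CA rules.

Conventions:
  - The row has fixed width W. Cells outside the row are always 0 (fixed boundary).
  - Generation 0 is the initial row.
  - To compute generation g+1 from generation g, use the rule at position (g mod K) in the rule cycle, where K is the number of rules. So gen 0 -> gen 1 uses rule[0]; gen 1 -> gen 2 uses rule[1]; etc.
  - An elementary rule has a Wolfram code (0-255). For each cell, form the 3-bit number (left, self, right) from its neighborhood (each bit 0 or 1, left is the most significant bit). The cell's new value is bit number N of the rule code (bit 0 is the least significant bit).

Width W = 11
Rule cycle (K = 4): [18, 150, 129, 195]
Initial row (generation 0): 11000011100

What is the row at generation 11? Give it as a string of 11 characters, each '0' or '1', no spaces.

Gen 0: 11000011100
Gen 1 (rule 18): 00100100010
Gen 2 (rule 150): 01111110111
Gen 3 (rule 129): 00111100010
Gen 4 (rule 195): 11011101100
Gen 5 (rule 18): 00000000010
Gen 6 (rule 150): 00000000111
Gen 7 (rule 129): 11111110010
Gen 8 (rule 195): 01111110100
Gen 9 (rule 18): 10000000010
Gen 10 (rule 150): 11000000111
Gen 11 (rule 129): 00011110010

Answer: 00011110010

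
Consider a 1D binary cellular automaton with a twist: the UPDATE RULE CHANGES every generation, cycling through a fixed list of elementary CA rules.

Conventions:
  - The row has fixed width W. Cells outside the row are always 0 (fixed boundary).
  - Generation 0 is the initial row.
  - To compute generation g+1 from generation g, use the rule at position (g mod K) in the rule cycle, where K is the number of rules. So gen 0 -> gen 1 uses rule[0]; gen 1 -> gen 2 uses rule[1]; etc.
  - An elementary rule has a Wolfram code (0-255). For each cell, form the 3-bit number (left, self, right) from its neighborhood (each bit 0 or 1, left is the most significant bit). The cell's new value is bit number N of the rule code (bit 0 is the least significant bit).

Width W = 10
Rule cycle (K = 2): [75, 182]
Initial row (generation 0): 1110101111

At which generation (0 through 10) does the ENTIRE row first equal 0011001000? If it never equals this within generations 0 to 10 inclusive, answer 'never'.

Answer: never

Derivation:
Gen 0: 1110101111
Gen 1 (rule 75): 1010001001
Gen 2 (rule 182): 1111011111
Gen 3 (rule 75): 1001010001
Gen 4 (rule 182): 1111111011
Gen 5 (rule 75): 1000001011
Gen 6 (rule 182): 1100011100
Gen 7 (rule 75): 1101110101
Gen 8 (rule 182): 0010101111
Gen 9 (rule 75): 1100001001
Gen 10 (rule 182): 0010011111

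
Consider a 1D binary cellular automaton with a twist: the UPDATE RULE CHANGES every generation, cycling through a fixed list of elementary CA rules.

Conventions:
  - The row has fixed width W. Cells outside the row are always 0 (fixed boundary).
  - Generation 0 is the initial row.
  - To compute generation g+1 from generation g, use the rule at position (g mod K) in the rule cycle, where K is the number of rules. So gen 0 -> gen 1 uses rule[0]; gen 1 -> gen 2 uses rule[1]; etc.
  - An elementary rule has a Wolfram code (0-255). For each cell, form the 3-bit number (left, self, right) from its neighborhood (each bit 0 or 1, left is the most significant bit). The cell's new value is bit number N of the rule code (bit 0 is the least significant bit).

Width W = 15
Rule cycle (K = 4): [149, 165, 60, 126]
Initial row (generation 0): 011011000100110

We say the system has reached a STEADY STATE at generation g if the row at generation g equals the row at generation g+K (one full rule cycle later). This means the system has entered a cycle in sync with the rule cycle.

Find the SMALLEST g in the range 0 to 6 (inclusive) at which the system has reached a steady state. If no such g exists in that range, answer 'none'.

Gen 0: 011011000100110
Gen 1 (rule 149): 000000110110001
Gen 2 (rule 165): 111110001000101
Gen 3 (rule 60): 100001001100111
Gen 4 (rule 126): 110011111111101
Gen 5 (rule 149): 001001111111001
Gen 6 (rule 165): 101000111110001
Gen 7 (rule 60): 111100100001001
Gen 8 (rule 126): 100111110011111
Gen 9 (rule 149): 110011101001110
Gen 10 (rule 165): 000001011000100

Answer: none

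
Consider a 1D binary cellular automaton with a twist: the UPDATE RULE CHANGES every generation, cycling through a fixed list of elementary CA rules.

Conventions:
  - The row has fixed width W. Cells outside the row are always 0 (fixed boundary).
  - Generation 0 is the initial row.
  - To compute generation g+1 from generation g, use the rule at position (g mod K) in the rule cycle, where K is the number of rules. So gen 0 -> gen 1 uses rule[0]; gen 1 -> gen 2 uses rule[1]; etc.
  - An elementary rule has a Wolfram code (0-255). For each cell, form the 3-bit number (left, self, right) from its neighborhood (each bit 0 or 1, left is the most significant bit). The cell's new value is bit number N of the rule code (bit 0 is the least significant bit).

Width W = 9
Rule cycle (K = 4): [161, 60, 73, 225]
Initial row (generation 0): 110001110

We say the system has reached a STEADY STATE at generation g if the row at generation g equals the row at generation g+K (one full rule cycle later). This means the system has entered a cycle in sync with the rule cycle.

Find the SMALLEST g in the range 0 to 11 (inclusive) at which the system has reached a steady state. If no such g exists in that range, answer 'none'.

Answer: 1

Derivation:
Gen 0: 110001110
Gen 1 (rule 161): 000100100
Gen 2 (rule 60): 000110110
Gen 3 (rule 73): 110110110
Gen 4 (rule 225): 011011010
Gen 5 (rule 161): 000100100
Gen 6 (rule 60): 000110110
Gen 7 (rule 73): 110110110
Gen 8 (rule 225): 011011010
Gen 9 (rule 161): 000100100
Gen 10 (rule 60): 000110110
Gen 11 (rule 73): 110110110
Gen 12 (rule 225): 011011010
Gen 13 (rule 161): 000100100
Gen 14 (rule 60): 000110110
Gen 15 (rule 73): 110110110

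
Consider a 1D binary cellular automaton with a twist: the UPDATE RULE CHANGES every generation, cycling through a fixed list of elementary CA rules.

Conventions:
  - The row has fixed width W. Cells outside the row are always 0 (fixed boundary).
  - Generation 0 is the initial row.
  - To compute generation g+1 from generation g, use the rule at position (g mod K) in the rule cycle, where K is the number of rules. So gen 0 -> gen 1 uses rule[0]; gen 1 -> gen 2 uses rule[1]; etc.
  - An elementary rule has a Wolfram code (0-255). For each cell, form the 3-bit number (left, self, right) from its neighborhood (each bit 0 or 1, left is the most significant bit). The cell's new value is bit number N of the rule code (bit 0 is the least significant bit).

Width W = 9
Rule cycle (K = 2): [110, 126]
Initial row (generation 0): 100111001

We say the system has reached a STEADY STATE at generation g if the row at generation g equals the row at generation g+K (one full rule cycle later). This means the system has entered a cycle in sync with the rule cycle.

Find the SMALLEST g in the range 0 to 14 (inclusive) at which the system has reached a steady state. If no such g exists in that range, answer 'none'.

Gen 0: 100111001
Gen 1 (rule 110): 101101011
Gen 2 (rule 126): 111111111
Gen 3 (rule 110): 100000001
Gen 4 (rule 126): 110000011
Gen 5 (rule 110): 110000111
Gen 6 (rule 126): 111001101
Gen 7 (rule 110): 101011111
Gen 8 (rule 126): 111110001
Gen 9 (rule 110): 100010011
Gen 10 (rule 126): 110111111
Gen 11 (rule 110): 111100001
Gen 12 (rule 126): 100110011
Gen 13 (rule 110): 101110111
Gen 14 (rule 126): 111011101
Gen 15 (rule 110): 101110111
Gen 16 (rule 126): 111011101

Answer: 13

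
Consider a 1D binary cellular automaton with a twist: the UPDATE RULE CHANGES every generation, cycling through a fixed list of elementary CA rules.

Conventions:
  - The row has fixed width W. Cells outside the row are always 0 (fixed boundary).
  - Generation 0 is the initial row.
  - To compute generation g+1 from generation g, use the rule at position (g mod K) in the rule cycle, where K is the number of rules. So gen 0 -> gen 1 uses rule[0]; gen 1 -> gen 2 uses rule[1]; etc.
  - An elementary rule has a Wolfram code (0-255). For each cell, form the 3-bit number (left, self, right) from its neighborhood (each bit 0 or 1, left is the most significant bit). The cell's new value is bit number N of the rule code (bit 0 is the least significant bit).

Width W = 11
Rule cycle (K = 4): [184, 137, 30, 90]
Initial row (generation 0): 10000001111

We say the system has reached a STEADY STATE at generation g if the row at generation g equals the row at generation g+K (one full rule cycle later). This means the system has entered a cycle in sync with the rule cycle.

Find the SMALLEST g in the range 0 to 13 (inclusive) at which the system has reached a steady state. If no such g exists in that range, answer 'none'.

Gen 0: 10000001111
Gen 1 (rule 184): 01000001110
Gen 2 (rule 137): 00011101100
Gen 3 (rule 30): 00110001010
Gen 4 (rule 90): 01111010001
Gen 5 (rule 184): 01110101000
Gen 6 (rule 137): 01100000011
Gen 7 (rule 30): 11010000110
Gen 8 (rule 90): 11001001111
Gen 9 (rule 184): 10100101110
Gen 10 (rule 137): 00000001100
Gen 11 (rule 30): 00000011010
Gen 12 (rule 90): 00000111001
Gen 13 (rule 184): 00000110100
Gen 14 (rule 137): 11110100001
Gen 15 (rule 30): 10000110011
Gen 16 (rule 90): 01001111111
Gen 17 (rule 184): 00101111110

Answer: none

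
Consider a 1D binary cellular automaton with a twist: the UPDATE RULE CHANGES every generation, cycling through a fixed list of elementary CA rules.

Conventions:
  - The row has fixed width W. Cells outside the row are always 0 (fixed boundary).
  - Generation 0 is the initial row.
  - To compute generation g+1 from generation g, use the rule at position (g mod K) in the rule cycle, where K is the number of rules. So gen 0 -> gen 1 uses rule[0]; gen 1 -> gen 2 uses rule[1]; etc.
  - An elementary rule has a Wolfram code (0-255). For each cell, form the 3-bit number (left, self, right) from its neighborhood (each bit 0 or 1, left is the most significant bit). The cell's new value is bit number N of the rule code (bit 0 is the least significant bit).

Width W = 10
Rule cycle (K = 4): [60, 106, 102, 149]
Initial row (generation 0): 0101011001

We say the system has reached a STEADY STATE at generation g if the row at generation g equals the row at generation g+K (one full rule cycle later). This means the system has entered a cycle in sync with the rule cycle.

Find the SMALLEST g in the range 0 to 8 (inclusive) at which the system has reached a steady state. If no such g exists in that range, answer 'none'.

Gen 0: 0101011001
Gen 1 (rule 60): 0111110101
Gen 2 (rule 106): 1100011010
Gen 3 (rule 102): 0100101110
Gen 4 (rule 149): 0110100101
Gen 5 (rule 60): 0101110111
Gen 6 (rule 106): 1011011101
Gen 7 (rule 102): 1101100111
Gen 8 (rule 149): 0000010010
Gen 9 (rule 60): 0000011011
Gen 10 (rule 106): 0000111111
Gen 11 (rule 102): 0001000001
Gen 12 (rule 149): 1101111101

Answer: none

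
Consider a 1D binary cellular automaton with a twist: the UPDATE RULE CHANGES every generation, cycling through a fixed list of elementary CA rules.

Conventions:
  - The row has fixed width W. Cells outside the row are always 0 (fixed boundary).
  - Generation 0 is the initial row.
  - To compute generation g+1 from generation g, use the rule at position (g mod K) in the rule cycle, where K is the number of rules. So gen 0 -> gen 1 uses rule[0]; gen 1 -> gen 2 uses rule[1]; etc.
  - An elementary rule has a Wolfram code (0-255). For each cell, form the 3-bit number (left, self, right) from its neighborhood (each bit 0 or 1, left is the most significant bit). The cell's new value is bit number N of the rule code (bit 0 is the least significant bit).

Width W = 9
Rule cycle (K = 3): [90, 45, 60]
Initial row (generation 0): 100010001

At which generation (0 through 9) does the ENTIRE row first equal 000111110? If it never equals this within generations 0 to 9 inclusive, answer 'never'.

Gen 0: 100010001
Gen 1 (rule 90): 010101010
Gen 2 (rule 45): 011111110
Gen 3 (rule 60): 010000001
Gen 4 (rule 90): 101000010
Gen 5 (rule 45): 111011010
Gen 6 (rule 60): 100110111
Gen 7 (rule 90): 011110101
Gen 8 (rule 45): 010001111
Gen 9 (rule 60): 011001000

Answer: never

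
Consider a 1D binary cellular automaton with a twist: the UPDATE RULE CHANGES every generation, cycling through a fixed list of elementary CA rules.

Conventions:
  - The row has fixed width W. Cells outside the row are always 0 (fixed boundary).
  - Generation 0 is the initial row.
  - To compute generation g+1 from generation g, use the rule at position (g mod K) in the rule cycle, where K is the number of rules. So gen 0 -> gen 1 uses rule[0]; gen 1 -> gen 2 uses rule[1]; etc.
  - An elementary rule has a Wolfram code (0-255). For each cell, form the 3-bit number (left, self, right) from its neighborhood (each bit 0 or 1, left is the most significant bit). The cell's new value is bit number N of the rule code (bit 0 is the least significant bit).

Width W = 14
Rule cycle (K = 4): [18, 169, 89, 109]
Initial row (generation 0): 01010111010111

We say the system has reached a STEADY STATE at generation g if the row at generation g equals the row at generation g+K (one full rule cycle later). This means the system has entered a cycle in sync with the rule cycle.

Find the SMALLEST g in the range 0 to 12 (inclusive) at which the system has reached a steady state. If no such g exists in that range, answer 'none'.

Answer: 5

Derivation:
Gen 0: 01010111010111
Gen 1 (rule 18): 10000000000000
Gen 2 (rule 169): 00111111111111
Gen 3 (rule 89): 10100000000001
Gen 4 (rule 109): 11101111111101
Gen 5 (rule 18): 00000000000000
Gen 6 (rule 169): 11111111111111
Gen 7 (rule 89): 10000000000001
Gen 8 (rule 109): 10111111111101
Gen 9 (rule 18): 00000000000000
Gen 10 (rule 169): 11111111111111
Gen 11 (rule 89): 10000000000001
Gen 12 (rule 109): 10111111111101
Gen 13 (rule 18): 00000000000000
Gen 14 (rule 169): 11111111111111
Gen 15 (rule 89): 10000000000001
Gen 16 (rule 109): 10111111111101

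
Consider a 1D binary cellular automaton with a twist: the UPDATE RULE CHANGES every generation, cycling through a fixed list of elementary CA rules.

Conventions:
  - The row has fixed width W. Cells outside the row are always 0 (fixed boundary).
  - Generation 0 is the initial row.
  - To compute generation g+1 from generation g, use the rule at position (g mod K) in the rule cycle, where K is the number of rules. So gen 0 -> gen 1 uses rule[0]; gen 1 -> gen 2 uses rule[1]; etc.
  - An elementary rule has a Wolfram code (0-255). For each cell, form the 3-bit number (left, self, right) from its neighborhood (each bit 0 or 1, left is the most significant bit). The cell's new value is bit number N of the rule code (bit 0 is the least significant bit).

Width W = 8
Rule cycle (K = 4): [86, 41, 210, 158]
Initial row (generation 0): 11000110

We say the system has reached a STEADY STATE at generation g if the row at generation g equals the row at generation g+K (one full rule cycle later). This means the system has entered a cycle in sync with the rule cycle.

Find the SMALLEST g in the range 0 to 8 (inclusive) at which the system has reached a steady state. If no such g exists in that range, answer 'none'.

Answer: 0

Derivation:
Gen 0: 11000110
Gen 1 (rule 86): 01101011
Gen 2 (rule 41): 01010110
Gen 3 (rule 210): 10000011
Gen 4 (rule 158): 11000110
Gen 5 (rule 86): 01101011
Gen 6 (rule 41): 01010110
Gen 7 (rule 210): 10000011
Gen 8 (rule 158): 11000110
Gen 9 (rule 86): 01101011
Gen 10 (rule 41): 01010110
Gen 11 (rule 210): 10000011
Gen 12 (rule 158): 11000110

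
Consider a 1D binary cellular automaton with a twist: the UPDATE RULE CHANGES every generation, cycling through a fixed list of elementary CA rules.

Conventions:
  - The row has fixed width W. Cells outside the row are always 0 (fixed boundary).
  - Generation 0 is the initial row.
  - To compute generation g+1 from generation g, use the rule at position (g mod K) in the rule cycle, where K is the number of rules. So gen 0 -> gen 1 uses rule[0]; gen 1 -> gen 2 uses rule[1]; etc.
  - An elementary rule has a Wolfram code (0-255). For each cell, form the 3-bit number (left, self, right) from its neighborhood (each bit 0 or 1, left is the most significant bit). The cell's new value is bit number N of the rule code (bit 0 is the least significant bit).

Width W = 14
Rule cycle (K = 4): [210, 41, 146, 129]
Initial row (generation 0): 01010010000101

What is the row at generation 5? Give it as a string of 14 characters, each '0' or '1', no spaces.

Answer: 00101110101010

Derivation:
Gen 0: 01010010000101
Gen 1 (rule 210): 10001101001000
Gen 2 (rule 41): 00101010000011
Gen 3 (rule 146): 01000001000100
Gen 4 (rule 129): 00011100010001
Gen 5 (rule 210): 00101110101010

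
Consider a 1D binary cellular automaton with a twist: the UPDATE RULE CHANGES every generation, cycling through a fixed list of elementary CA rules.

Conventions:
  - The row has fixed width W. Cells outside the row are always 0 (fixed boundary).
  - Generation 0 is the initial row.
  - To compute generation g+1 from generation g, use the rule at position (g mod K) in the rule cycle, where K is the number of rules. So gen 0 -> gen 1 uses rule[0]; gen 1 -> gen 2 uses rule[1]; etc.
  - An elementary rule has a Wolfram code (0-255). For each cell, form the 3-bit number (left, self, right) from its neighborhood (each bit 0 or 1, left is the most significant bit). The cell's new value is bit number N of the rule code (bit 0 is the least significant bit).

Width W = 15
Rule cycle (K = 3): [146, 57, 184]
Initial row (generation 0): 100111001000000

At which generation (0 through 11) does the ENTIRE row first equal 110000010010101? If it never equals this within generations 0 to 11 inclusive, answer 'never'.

Gen 0: 100111001000000
Gen 1 (rule 146): 011010110100000
Gen 2 (rule 57): 010101101011111
Gen 3 (rule 184): 001011010111110
Gen 4 (rule 146): 010000000011101
Gen 5 (rule 57): 001111111010010
Gen 6 (rule 184): 001111110101001
Gen 7 (rule 146): 010111100000110
Gen 8 (rule 57): 001100011110101
Gen 9 (rule 184): 001010011101010
Gen 10 (rule 146): 010001101000001
Gen 11 (rule 57): 001101010111100

Answer: never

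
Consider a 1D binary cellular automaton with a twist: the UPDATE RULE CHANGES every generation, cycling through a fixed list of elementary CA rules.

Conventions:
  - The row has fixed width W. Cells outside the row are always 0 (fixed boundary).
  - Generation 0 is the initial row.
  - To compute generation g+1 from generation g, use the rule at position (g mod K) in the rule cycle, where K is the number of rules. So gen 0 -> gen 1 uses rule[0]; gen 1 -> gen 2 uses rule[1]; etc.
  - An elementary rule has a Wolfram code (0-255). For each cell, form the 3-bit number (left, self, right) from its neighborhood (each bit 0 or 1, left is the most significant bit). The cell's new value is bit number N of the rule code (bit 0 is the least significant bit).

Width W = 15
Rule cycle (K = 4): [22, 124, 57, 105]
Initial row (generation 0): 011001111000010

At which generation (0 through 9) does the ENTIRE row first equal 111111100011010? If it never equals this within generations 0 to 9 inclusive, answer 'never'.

Answer: never

Derivation:
Gen 0: 011001111000010
Gen 1 (rule 22): 100110000100111
Gen 2 (rule 124): 110111000110101
Gen 3 (rule 57): 101100110101010
Gen 4 (rule 105): 011100111010100
Gen 5 (rule 22): 100011000010110
Gen 6 (rule 124): 110011100011111
Gen 7 (rule 57): 101010011010000
Gen 8 (rule 105): 010100011100111
Gen 9 (rule 22): 110110100011000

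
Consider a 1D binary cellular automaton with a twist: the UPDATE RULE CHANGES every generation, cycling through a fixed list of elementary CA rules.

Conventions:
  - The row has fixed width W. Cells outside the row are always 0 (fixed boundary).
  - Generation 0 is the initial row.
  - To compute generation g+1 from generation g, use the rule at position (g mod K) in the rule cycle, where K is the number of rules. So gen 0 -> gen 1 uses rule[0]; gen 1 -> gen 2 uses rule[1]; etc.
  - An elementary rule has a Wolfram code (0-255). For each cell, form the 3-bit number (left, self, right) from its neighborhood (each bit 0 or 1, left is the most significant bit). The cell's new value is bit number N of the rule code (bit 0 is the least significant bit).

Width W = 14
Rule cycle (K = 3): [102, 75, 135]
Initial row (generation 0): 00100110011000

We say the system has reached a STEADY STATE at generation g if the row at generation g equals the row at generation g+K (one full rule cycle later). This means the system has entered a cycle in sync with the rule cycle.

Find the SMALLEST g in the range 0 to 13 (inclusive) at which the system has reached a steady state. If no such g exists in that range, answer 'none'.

Answer: none

Derivation:
Gen 0: 00100110011000
Gen 1 (rule 102): 01101010101000
Gen 2 (rule 75): 11100000000011
Gen 3 (rule 135): 01001111111100
Gen 4 (rule 102): 11010000000100
Gen 5 (rule 75): 11000111111001
Gen 6 (rule 135): 00011011110011
Gen 7 (rule 102): 00101100010101
Gen 8 (rule 75): 11001101100000
Gen 9 (rule 135): 00010000001111
Gen 10 (rule 102): 00110000010001
Gen 11 (rule 75): 11110111100110
Gen 12 (rule 135): 01100011001000
Gen 13 (rule 102): 10100101011000
Gen 14 (rule 75): 00001000011011
Gen 15 (rule 135): 11111011100000
Gen 16 (rule 102): 00001100100000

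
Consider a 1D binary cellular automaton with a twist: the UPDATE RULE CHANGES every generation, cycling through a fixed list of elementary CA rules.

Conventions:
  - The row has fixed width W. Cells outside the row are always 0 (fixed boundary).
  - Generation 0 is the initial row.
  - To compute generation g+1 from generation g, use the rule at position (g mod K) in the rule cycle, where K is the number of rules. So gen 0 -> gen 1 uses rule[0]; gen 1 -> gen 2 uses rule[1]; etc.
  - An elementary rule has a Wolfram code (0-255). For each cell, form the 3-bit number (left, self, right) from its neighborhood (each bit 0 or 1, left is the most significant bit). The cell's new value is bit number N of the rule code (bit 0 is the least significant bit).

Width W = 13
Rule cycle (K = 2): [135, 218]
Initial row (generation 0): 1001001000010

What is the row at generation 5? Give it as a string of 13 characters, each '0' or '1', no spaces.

Gen 0: 1001001000010
Gen 1 (rule 135): 1011011011110
Gen 2 (rule 218): 0011011011111
Gen 3 (rule 135): 1100000001110
Gen 4 (rule 218): 1110000011111
Gen 5 (rule 135): 0100111101110

Answer: 0100111101110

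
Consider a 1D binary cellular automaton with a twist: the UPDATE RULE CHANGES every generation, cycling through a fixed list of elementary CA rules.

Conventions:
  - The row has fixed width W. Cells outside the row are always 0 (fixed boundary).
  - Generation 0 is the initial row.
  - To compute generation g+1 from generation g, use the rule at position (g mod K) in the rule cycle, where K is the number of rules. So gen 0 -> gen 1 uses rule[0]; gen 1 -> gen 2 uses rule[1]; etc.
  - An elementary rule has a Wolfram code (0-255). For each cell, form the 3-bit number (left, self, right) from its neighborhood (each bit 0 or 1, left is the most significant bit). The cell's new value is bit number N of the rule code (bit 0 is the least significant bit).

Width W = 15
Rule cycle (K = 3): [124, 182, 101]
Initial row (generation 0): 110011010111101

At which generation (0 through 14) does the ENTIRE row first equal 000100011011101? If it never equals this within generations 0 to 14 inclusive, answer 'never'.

Gen 0: 110011010111101
Gen 1 (rule 124): 111011111100111
Gen 2 (rule 182): 010101111011010
Gen 3 (rule 101): 011110001101110
Gen 4 (rule 124): 010011001111011
Gen 5 (rule 182): 111100110110100
Gen 6 (rule 101): 000100011011101
Gen 7 (rule 124): 000110011110111
Gen 8 (rule 182): 001001101101010
Gen 9 (rule 101): 101000110111110
Gen 10 (rule 124): 111100111100011
Gen 11 (rule 182): 011011011010100
Gen 12 (rule 101): 001101101111101
Gen 13 (rule 124): 001111111000111
Gen 14 (rule 182): 010111110101010

Answer: 6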